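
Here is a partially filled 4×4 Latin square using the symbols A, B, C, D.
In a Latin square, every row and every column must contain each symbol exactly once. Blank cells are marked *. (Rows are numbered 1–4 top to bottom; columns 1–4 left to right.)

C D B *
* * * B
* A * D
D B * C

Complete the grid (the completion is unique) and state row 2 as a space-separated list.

Row 2, column 1: row 2 has {B} and column 1 has {C, D}, leaving only A.
Row 2, column 2: row 2 has {A, B} and column 2 has {A, B, D}, leaving only C.
Row 2, column 3: row 2 has {A, B, C} and column 3 has {B}, leaving only D.
So row 2 reads: A C D B.

A C D B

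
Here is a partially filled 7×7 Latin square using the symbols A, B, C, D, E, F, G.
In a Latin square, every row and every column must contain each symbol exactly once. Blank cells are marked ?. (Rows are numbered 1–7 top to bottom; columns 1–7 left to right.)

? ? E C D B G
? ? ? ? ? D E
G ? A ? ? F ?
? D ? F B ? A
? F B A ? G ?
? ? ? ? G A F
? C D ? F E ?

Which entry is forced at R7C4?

Row 1, column 2: row 1 has {B, C, D, E, G} and column 2 has {C, D, F}, leaving only A.
Row 1, column 1: row 1 has {A, B, C, D, E, G} and column 1 has {G}, leaving only F.
Row 4, column 6: row 4 has {A, B, D, F} and column 6 has {A, B, D, E, F, G}, leaving only C.
Row 4, column 1: row 4 has {A, B, C, D, F} and column 1 has {F, G}, leaving only E.
Row 4, column 3: row 4 has {A, B, C, D, E, F} and column 3 has {A, B, D, E}, leaving only G.
Row 6, column 3: row 6 has {A, F, G} and column 3 has {A, B, D, E, G}, leaving only C.
Row 2, column 3: row 2 has {D, E} and column 3 has {A, B, C, D, E, G}, leaving only F.
Row 7, column 7: row 7 has {C, D, E, F} and column 7 has {A, E, F, G}, leaving only B.
Row 7 already has {B, C, D, E, F} and column 4 already has {A, C, F}, so row 7, column 4 must be G.

G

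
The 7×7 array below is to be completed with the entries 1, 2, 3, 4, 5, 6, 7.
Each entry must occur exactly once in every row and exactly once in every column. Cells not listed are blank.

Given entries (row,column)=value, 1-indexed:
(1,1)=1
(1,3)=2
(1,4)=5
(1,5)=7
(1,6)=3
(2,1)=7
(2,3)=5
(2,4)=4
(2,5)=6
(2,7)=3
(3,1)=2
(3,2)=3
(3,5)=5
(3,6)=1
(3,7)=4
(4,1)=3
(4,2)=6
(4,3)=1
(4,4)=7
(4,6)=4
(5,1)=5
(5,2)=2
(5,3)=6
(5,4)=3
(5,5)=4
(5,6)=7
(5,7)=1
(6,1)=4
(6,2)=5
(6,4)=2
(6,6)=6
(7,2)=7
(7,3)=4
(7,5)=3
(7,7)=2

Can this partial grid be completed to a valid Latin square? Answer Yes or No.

No row or column among the givens repeats a symbol, and propagating forced cells runs into no contradiction.
One valid completion exists (for instance, 1 4 2 5 7 3 6 / 7 1 5 4 6 2 3 / 2 3 7 6 5 1 4 / 3 6 1 7 2 4 5 / 5 2 6 3 4 7 1 / 4 5 3 2 1 6 7 / 6 7 4 1 3 5 2).

Yes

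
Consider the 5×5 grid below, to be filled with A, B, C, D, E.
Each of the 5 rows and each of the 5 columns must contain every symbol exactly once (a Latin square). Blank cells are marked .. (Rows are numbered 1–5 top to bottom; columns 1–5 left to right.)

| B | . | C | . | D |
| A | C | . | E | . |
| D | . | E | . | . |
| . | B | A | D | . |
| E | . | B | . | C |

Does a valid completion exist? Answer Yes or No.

Row 1, column 4: row 1 has {B, C, D} and column 4 has {D, E}, so it must be A.
Now row 5, column 4: row 5 together with column 4 already contain {A, B, C, D, E} — every symbol — so nothing can go there. The grid has no valid completion.

No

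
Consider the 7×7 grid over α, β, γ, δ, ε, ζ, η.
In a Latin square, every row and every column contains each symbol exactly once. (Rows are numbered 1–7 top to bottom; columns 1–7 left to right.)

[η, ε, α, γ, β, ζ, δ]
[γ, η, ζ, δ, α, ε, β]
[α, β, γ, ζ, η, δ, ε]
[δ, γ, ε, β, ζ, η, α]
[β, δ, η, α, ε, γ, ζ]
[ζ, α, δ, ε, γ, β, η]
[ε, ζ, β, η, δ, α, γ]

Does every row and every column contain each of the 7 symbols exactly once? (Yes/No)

Each row is a permutation of the 7 symbols, and so is each column.

Yes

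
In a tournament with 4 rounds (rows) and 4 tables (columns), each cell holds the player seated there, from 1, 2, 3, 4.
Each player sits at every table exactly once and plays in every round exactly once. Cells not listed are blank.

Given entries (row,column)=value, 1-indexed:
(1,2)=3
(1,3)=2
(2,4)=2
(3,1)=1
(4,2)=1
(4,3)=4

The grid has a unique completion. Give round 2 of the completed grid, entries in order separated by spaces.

3 4 1 2

Round 2, table 2: round 2 has {2} and table 2 has {1, 3}, leaving only 4.
Round 2, table 1: round 2 has {2, 4} and table 1 has {1}, leaving only 3.
Round 2, table 3: round 2 has {2, 3, 4} and table 3 has {2, 4}, leaving only 1.
So round 2 reads: 3 4 1 2.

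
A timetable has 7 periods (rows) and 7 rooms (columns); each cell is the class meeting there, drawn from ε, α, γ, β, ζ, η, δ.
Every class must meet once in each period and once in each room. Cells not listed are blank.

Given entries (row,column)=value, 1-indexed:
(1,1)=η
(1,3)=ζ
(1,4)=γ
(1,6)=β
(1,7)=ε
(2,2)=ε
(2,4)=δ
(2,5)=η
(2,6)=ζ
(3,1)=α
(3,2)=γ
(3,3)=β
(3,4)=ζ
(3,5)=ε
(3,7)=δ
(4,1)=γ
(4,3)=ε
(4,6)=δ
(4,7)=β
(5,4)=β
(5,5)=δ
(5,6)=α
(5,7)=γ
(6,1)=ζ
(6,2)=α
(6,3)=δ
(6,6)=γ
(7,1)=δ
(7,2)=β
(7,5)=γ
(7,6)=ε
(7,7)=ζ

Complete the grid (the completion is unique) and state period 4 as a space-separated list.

γ η ε α ζ δ β

Period 1, room 2: period 1 has {ε, γ, β, ζ, η} and room 2 has {ε, α, γ, β}, leaving only δ.
Period 1, room 5: period 1 has {ε, γ, β, ζ, η, δ} and room 5 has {ε, γ, η, δ}, leaving only α.
Period 4, room 5: period 4 has {ε, γ, β, δ} and room 5 has {ε, α, γ, η, δ}, leaving only ζ.
Period 4, room 2: period 4 has {ε, γ, β, ζ, δ} and room 2 has {ε, α, γ, β, δ}, leaving only η.
Period 4, room 4: period 4 has {ε, γ, β, ζ, η, δ} and room 4 has {γ, β, ζ, δ}, leaving only α.
So period 4 reads: γ η ε α ζ δ β.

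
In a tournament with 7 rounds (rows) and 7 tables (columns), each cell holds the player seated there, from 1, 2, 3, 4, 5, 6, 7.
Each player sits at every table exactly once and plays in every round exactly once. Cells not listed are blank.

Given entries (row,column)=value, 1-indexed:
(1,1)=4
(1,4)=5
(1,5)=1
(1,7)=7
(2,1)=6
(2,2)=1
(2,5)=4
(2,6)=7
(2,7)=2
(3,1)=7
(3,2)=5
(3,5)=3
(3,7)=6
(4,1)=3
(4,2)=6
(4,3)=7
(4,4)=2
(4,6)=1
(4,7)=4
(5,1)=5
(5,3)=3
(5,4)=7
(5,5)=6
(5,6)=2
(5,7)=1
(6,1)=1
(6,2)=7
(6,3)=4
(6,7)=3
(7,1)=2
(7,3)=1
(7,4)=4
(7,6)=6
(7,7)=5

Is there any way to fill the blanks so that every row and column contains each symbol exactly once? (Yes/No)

No round or table among the givens repeats a symbol, and propagating forced cells runs into no contradiction.
One valid completion exists (for instance, 4 2 6 5 1 3 7 / 6 1 5 3 4 7 2 / 7 5 2 1 3 4 6 / 3 6 7 2 5 1 4 / 5 4 3 7 6 2 1 / 1 7 4 6 2 5 3 / 2 3 1 4 7 6 5).

Yes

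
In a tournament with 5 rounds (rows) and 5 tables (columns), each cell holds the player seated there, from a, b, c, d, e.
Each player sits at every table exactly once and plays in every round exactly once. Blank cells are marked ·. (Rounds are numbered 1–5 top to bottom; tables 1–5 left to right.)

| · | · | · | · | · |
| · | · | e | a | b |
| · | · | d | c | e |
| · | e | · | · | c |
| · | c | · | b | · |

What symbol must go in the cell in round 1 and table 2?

Round 2, table 2: round 2 has {a, b, e} and table 2 has {c, e}, leaving only d.
Round 2, table 1: round 2 has {a, b, d, e} and table 1 has {}, leaving only c.
Round 4, table 4: round 4 has {c, e} and table 4 has {a, b, c}, leaving only d.
Round 1, table 4: round 1 has {} and table 4 has {a, b, c, d}, leaving only e.
Round 5, table 3: round 5 has {b, c} and table 3 has {d, e}, leaving only a.
Round 4, table 3: round 4 has {c, d, e} and table 3 has {a, d, e}, leaving only b.
Round 1, table 3: round 1 has {e} and table 3 has {a, b, d, e}, leaving only c.
Round 4, table 1: round 4 has {b, c, d, e} and table 1 has {c}, leaving only a.
Round 3, table 1: round 3 has {c, d, e} and table 1 has {a, c}, leaving only b.
Round 1, table 1: round 1 has {c, e} and table 1 has {a, b, c}, leaving only d.
Round 1, table 5: round 1 has {c, d, e} and table 5 has {b, c, e}, leaving only a.
Round 1 already has {a, c, d, e} and table 2 already has {c, d, e}, so round 1, table 2 must be b.

b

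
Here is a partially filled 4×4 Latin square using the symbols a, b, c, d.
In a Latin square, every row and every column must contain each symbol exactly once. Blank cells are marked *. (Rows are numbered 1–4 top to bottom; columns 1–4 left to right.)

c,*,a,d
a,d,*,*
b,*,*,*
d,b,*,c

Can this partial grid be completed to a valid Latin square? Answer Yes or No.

No

Row 1, column 2: row 1 together with column 2 already contain {a, b, c, d} — every symbol — so nothing can go there. The grid has no valid completion.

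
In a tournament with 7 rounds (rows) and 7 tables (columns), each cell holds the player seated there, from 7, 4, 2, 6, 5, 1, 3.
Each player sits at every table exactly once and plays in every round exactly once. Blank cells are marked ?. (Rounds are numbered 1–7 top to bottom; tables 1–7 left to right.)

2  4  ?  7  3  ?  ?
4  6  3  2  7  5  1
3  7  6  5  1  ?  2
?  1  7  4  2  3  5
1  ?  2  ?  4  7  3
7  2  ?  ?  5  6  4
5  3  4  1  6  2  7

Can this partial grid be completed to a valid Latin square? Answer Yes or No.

Yes

No round or table among the givens repeats a symbol, and propagating forced cells runs into no contradiction.
One valid completion exists (for instance, 2 4 5 7 3 1 6 / 4 6 3 2 7 5 1 / 3 7 6 5 1 4 2 / 6 1 7 4 2 3 5 / 1 5 2 6 4 7 3 / 7 2 1 3 5 6 4 / 5 3 4 1 6 2 7).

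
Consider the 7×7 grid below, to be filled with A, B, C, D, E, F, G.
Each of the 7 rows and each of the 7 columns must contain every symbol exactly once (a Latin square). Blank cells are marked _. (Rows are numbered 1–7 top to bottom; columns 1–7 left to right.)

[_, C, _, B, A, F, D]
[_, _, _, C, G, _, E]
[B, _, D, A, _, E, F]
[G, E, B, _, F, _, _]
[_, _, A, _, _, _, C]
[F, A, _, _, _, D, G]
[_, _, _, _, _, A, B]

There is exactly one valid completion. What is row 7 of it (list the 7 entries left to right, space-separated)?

C F E G D A B

Row 1, column 1: row 1 has {A, B, C, D, F} and column 1 has {B, F, G}, leaving only E.
Row 1, column 3: row 1 has {A, B, C, D, E, F} and column 3 has {A, B, D}, leaving only G.
Row 2, column 3: row 2 has {C, E, G} and column 3 has {A, B, D, G}, leaving only F.
Row 2, column 6: row 2 has {C, E, F, G} and column 6 has {A, D, E, F}, leaving only B.
Row 2, column 2: row 2 has {B, C, E, F, G} and column 2 has {A, C, E}, leaving only D.
Row 2, column 1: row 2 has {B, C, D, E, F, G} and column 1 has {B, E, F, G}, leaving only A.
Row 3, column 2: row 3 has {A, B, D, E, F} and column 2 has {A, C, D, E}, leaving only G.
Row 7, column 2: row 7 has {A, B} and column 2 has {A, C, D, E, G}, leaving only F.
Row 3, column 5: row 3 has {A, B, D, E, F, G} and column 5 has {A, F, G}, leaving only C.
Row 4, column 4: row 4 has {B, E, F, G} and column 4 has {A, B, C}, leaving only D.
Row 4, column 6: row 4 has {B, D, E, F, G} and column 6 has {A, B, D, E, F}, leaving only C.
Row 4, column 7: row 4 has {B, C, D, E, F, G} and column 7 has {B, C, D, E, F, G}, leaving only A.
Row 5, column 1: row 5 has {A, C} and column 1 has {A, B, E, F, G}, leaving only D.
Row 7, column 1: row 7 has {A, B, F} and column 1 has {A, B, D, E, F, G}, leaving only C.
Row 7, column 3: row 7 has {A, B, C, F} and column 3 has {A, B, D, F, G}, leaving only E.
Row 7, column 4: row 7 has {A, B, C, E, F} and column 4 has {A, B, C, D}, leaving only G.
Row 7, column 5: row 7 has {A, B, C, E, F, G} and column 5 has {A, C, F, G}, leaving only D.
So row 7 reads: C F E G D A B.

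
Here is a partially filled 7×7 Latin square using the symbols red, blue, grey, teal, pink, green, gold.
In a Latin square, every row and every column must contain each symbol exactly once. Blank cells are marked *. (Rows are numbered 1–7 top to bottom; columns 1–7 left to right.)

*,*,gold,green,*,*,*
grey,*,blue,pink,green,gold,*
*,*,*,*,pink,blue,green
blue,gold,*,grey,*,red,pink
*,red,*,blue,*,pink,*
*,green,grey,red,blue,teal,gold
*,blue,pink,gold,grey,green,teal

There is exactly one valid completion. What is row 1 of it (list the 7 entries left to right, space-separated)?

Row 1, column 6: row 1 has {green, gold} and column 6 has {red, blue, teal, pink, green, gold}, leaving only grey.
Row 2, column 2: row 2 has {blue, grey, pink, green, gold} and column 2 has {red, blue, green, gold}, leaving only teal.
Row 1, column 2: row 1 has {grey, green, gold} and column 2 has {red, blue, teal, green, gold}, leaving only pink.
Row 2, column 7: row 2 has {blue, grey, teal, pink, green, gold} and column 7 has {teal, pink, green, gold}, leaving only red.
Row 1, column 7: row 1 has {grey, pink, green, gold} and column 7 has {red, teal, pink, green, gold}, leaving only blue.
Row 3, column 2: row 3 has {blue, pink, green} and column 2 has {red, blue, teal, pink, green, gold}, leaving only grey.
Row 3, column 4: row 3 has {blue, grey, pink, green} and column 4 has {red, blue, grey, pink, green, gold}, leaving only teal.
Row 3, column 3: row 3 has {blue, grey, teal, pink, green} and column 3 has {blue, grey, pink, gold}, leaving only red.
Row 3, column 1: row 3 has {red, blue, grey, teal, pink, green} and column 1 has {blue, grey}, leaving only gold.
Row 4, column 5: row 4 has {red, blue, grey, pink, gold} and column 5 has {blue, grey, pink, green}, leaving only teal.
Row 1, column 5: row 1 has {blue, grey, pink, green, gold} and column 5 has {blue, grey, teal, pink, green}, leaving only red.
Row 1, column 1: row 1 has {red, blue, grey, pink, green, gold} and column 1 has {blue, grey, gold}, leaving only teal.
So row 1 reads: teal pink gold green red grey blue.

teal pink gold green red grey blue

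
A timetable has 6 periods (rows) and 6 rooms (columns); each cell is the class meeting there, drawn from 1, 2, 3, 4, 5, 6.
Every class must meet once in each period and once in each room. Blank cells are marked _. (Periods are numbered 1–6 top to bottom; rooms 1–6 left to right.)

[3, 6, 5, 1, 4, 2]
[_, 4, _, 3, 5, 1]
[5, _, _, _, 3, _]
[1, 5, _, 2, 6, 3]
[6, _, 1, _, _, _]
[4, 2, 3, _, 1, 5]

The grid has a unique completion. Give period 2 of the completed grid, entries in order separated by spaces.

Period 2, room 1: period 2 has {1, 3, 4, 5} and room 1 has {1, 3, 4, 5, 6}, leaving only 2.
Period 2, room 3: period 2 has {1, 2, 3, 4, 5} and room 3 has {1, 3, 5}, leaving only 6.
So period 2 reads: 2 4 6 3 5 1.

2 4 6 3 5 1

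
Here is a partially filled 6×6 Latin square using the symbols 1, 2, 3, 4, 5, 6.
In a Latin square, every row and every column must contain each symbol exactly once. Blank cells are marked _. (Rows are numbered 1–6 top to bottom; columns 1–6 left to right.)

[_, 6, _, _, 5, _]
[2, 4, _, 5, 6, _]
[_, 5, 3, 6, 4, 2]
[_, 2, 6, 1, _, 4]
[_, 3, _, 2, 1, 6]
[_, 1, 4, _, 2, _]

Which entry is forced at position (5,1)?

4

Row 2, column 3: row 2 has {2, 4, 5, 6} and column 3 has {3, 4, 6}, leaving only 1.
Row 1, column 3: row 1 has {5, 6} and column 3 has {1, 3, 4, 6}, leaving only 2.
Row 2, column 6: row 2 has {1, 2, 4, 5, 6} and column 6 has {2, 4, 6}, leaving only 3.
Row 1, column 6: row 1 has {2, 5, 6} and column 6 has {2, 3, 4, 6}, leaving only 1.
Row 3, column 1: row 3 has {2, 3, 4, 5, 6} and column 1 has {2}, leaving only 1.
Row 4, column 5: row 4 has {1, 2, 4, 6} and column 5 has {1, 2, 4, 5, 6}, leaving only 3.
Row 4, column 1: row 4 has {1, 2, 3, 4, 6} and column 1 has {1, 2}, leaving only 5.
Row 5 already has {1, 2, 3, 6} and column 1 already has {1, 2, 5}, so row 5, column 1 must be 4.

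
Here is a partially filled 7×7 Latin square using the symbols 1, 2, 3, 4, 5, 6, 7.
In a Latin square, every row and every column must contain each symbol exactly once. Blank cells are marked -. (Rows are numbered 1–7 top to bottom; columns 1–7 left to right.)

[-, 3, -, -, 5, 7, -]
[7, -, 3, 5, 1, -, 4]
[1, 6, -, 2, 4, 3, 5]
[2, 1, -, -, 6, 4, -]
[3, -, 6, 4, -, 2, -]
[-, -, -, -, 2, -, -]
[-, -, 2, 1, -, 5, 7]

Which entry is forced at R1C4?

Row 1 already has {3, 5, 7} and column 4 already has {1, 2, 4, 5}, so row 1, column 4 must be 6.

6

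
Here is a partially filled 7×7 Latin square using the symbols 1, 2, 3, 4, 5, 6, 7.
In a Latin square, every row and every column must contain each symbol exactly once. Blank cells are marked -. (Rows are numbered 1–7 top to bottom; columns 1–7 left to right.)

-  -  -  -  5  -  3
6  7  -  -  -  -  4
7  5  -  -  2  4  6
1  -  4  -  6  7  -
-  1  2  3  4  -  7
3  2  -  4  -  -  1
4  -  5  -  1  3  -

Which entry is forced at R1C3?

Row 1, column 1: row 1 has {3, 5} and column 1 has {1, 3, 4, 6, 7}, leaving only 2.
Row 2, column 5: row 2 has {4, 6, 7} and column 5 has {1, 2, 4, 5, 6}, leaving only 3.
Row 2, column 3: row 2 has {3, 4, 6, 7} and column 3 has {2, 4, 5}, leaving only 1.
Row 3, column 3: row 3 has {2, 4, 5, 6, 7} and column 3 has {1, 2, 4, 5}, leaving only 3.
Row 3, column 4: row 3 has {2, 3, 4, 5, 6, 7} and column 4 has {3, 4}, leaving only 1.
Row 4, column 2: row 4 has {1, 4, 6, 7} and column 2 has {1, 2, 5, 7}, leaving only 3.
Row 5, column 1: row 5 has {1, 2, 3, 4, 7} and column 1 has {1, 2, 3, 4, 6, 7}, leaving only 5.
Row 5, column 6: row 5 has {1, 2, 3, 4, 5, 7} and column 6 has {3, 4, 7}, leaving only 6.
Row 1, column 6: row 1 has {2, 3, 5} and column 6 has {3, 4, 6, 7}, leaving only 1.
Row 6, column 5: row 6 has {1, 2, 3, 4} and column 5 has {1, 2, 3, 4, 5, 6}, leaving only 7.
Row 6, column 3: row 6 has {1, 2, 3, 4, 7} and column 3 has {1, 2, 3, 4, 5}, leaving only 6.
Row 1 already has {1, 2, 3, 5} and column 3 already has {1, 2, 3, 4, 5, 6}, so row 1, column 3 must be 7.

7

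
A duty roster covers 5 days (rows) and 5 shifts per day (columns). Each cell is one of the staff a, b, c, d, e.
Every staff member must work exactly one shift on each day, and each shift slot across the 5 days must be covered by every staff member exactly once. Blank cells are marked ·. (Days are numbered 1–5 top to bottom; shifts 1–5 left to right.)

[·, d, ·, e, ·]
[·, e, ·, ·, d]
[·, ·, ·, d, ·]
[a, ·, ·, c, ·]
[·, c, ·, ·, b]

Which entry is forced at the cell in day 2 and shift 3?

Day 4, shift 2: day 4 has {a, c} and shift 2 has {c, d, e}, leaving only b.
Day 3, shift 2: day 3 has {d} and shift 2 has {b, c, d, e}, leaving only a.
Day 4, shift 5: day 4 has {a, b, c} and shift 5 has {b, d}, leaving only e.
Day 3, shift 5: day 3 has {a, d} and shift 5 has {b, d, e}, leaving only c.
Day 1, shift 5: day 1 has {d, e} and shift 5 has {b, c, d, e}, leaving only a.
Day 4, shift 3: day 4 has {a, b, c, e} and shift 3 has {}, leaving only d.
Day 5, shift 4: day 5 has {b, c} and shift 4 has {c, d, e}, leaving only a.
Day 2, shift 4: day 2 has {d, e} and shift 4 has {a, c, d, e}, leaving only b.
Day 2, shift 1: day 2 has {b, d, e} and shift 1 has {a}, leaving only c.
Day 2 already has {b, c, d, e} and shift 3 already has {d}, so day 2, shift 3 must be a.

a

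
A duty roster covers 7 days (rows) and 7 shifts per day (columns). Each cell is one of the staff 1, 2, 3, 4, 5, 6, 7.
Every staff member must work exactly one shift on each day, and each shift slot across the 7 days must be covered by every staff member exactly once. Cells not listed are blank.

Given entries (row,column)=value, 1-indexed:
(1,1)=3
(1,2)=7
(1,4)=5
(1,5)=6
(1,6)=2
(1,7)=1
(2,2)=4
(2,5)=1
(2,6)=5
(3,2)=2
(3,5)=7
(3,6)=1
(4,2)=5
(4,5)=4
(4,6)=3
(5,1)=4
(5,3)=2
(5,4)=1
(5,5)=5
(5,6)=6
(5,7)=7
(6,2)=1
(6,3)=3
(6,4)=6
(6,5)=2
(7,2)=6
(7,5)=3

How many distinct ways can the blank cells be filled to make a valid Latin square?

8

Day 1, shift 3: eliminating its day and shift leaves {4}.
Day 2, shift 1: eliminating its day and shift leaves {2, 6, 7}.
Day 2, shift 3: eliminating its day and shift leaves {6, 7}.
Day 2, shift 4: eliminating its day and shift leaves {2, 3, 7}.
Day 2, shift 7: eliminating its day and shift leaves {2, 3, 6}.
Day 3, shift 1: eliminating its day and shift leaves {5, 6}.
Day 3, shift 3: eliminating its day and shift leaves {4, 5, 6}.
Day 3, shift 4: eliminating its day and shift leaves {3, 4}.
Day 3, shift 7: eliminating its day and shift leaves {3, 4, 5, 6}.
Day 4, shift 1: eliminating its day and shift leaves {1, 2, 6, 7}.
Day 4, shift 3: eliminating its day and shift leaves {1, 6, 7}.
Day 4, shift 4: eliminating its day and shift leaves {2, 7}.
Day 4, shift 7: eliminating its day and shift leaves {2, 6}.
Day 5, shift 2: eliminating its day and shift leaves {3}.
Day 6, shift 1: eliminating its day and shift leaves {5, 7}.
Day 6, shift 6: eliminating its day and shift leaves {4, 7}.
Day 6, shift 7: eliminating its day and shift leaves {4, 5}.
Day 7, shift 1: eliminating its day and shift leaves {1, 2, 5, 7}.
Day 7, shift 3: eliminating its day and shift leaves {1, 4, 5, 7}.
Day 7, shift 4: eliminating its day and shift leaves {2, 4, 7}.
Day 7, shift 6: eliminating its day and shift leaves {4, 7}.
Day 7, shift 7: eliminating its day and shift leaves {2, 4, 5}.
Enumerating the assignments across these blanks that avoid any day or shift repeat gives 8 completions.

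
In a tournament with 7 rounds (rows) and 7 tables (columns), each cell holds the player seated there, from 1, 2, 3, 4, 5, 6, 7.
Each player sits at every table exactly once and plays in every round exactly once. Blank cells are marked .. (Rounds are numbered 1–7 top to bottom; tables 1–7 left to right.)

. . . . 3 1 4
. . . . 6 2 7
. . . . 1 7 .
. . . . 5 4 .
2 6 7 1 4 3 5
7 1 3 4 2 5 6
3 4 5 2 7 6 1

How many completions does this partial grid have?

Round 1, table 1: eliminating its round and table leaves {5, 6}.
Round 1, table 2: eliminating its round and table leaves {2, 5, 7}.
Round 1, table 3: eliminating its round and table leaves {2, 6}.
Round 1, table 4: eliminating its round and table leaves {5, 6, 7}.
Round 2, table 1: eliminating its round and table leaves {1, 4, 5}.
Round 2, table 2: eliminating its round and table leaves {3, 5}.
Round 2, table 3: eliminating its round and table leaves {1, 4}.
Round 2, table 4: eliminating its round and table leaves {3, 5}.
Round 3, table 1: eliminating its round and table leaves {4, 5, 6}.
Round 3, table 2: eliminating its round and table leaves {2, 3, 5}.
Round 3, table 3: eliminating its round and table leaves {2, 4, 6}.
Round 3, table 4: eliminating its round and table leaves {3, 5, 6}.
Round 3, table 7: eliminating its round and table leaves {2, 3}.
Round 4, table 1: eliminating its round and table leaves {1, 6}.
Round 4, table 2: eliminating its round and table leaves {2, 3, 7}.
Round 4, table 3: eliminating its round and table leaves {1, 2, 6}.
Round 4, table 4: eliminating its round and table leaves {3, 6, 7}.
Round 4, table 7: eliminating its round and table leaves {2, 3}.
Enumerating the assignments across these blanks that avoid any round or table repeat gives 12 completions.

12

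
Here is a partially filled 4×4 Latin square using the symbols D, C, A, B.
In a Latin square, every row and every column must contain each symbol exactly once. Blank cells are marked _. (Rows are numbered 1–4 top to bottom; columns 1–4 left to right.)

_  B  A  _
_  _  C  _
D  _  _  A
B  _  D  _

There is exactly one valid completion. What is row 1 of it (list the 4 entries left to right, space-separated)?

Row 1, column 1: row 1 has {A, B} and column 1 has {D, B}, leaving only C.
Row 1, column 4: row 1 has {C, A, B} and column 4 has {A}, leaving only D.
So row 1 reads: C B A D.

C B A D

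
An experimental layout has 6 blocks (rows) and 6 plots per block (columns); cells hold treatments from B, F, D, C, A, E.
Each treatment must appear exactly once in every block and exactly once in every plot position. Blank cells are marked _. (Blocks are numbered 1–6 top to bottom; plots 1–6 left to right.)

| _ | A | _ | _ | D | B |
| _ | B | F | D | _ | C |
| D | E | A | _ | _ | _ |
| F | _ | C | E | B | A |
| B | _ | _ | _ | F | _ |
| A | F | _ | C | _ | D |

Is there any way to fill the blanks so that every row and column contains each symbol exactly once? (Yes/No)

Yes

No block or plot among the givens repeats a symbol, and propagating forced cells runs into no contradiction.
One valid completion exists (for instance, C A E F D B / E B F D A C / D E A B C F / F D C E B A / B C D A F E / A F B C E D).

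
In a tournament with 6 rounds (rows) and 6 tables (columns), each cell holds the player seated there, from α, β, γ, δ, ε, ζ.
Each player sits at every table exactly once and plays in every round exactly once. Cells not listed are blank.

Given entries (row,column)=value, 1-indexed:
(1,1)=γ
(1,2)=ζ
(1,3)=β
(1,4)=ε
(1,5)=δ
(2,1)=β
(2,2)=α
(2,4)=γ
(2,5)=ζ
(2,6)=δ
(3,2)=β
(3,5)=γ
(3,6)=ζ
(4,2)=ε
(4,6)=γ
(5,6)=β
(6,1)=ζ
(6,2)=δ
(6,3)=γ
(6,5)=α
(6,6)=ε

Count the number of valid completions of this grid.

4

Round 1, table 6: eliminating its round and table leaves {α}.
Round 2, table 3: eliminating its round and table leaves {ε}.
Round 3, table 1: eliminating its round and table leaves {α, δ, ε}.
Round 3, table 3: eliminating its round and table leaves {α, δ, ε}.
Round 3, table 4: eliminating its round and table leaves {α, δ}.
Round 4, table 1: eliminating its round and table leaves {α, δ}.
Round 4, table 3: eliminating its round and table leaves {α, δ, ζ}.
Round 4, table 4: eliminating its round and table leaves {α, β, δ, ζ}.
Round 4, table 5: eliminating its round and table leaves {β}.
Round 5, table 1: eliminating its round and table leaves {α, δ, ε}.
Round 5, table 2: eliminating its round and table leaves {γ}.
Round 5, table 3: eliminating its round and table leaves {α, δ, ε, ζ}.
Round 5, table 4: eliminating its round and table leaves {α, δ, ζ}.
Round 5, table 5: eliminating its round and table leaves {ε}.
Round 6, table 4: eliminating its round and table leaves {β}.
Enumerating the assignments across these blanks that avoid any round or table repeat gives 4 completions.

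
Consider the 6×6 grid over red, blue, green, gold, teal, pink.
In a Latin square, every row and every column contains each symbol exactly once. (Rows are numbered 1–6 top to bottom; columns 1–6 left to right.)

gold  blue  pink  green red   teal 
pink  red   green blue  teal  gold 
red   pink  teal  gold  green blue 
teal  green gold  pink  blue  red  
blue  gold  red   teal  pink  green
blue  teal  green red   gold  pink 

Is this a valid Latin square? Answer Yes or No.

No

Every row is a permutation, but column 3 contains green twice (at rows 2 and 6).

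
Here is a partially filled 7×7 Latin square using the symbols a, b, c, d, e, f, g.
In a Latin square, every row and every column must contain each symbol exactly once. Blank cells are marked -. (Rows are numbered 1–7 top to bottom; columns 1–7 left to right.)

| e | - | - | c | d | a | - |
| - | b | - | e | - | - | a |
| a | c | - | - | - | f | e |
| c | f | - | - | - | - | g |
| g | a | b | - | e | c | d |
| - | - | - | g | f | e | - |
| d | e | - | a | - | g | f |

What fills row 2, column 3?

Row 1, column 2: row 1 has {a, c, d, e} and column 2 has {a, b, c, e, f}, leaving only g.
Row 1, column 3: row 1 has {a, c, d, e, g} and column 3 has {b}, leaving only f.
Row 1, column 7: row 1 has {a, c, d, e, f, g} and column 7 has {a, d, e, f, g}, leaving only b.
Row 2, column 1: row 2 has {a, b, e} and column 1 has {a, c, d, e, g}, leaving only f.
Row 2, column 6: row 2 has {a, b, e, f} and column 6 has {a, c, e, f, g}, leaving only d.
Row 4, column 6: row 4 has {c, f, g} and column 6 has {a, c, d, e, f, g}, leaving only b.
Row 4, column 4: row 4 has {b, c, f, g} and column 4 has {a, c, e, g}, leaving only d.
Row 3, column 4: row 3 has {a, c, e, f} and column 4 has {a, c, d, e, g}, leaving only b.
Row 3, column 5: row 3 has {a, b, c, e, f} and column 5 has {d, e, f}, leaving only g.
Row 2, column 5: row 2 has {a, b, d, e, f} and column 5 has {d, e, f, g}, leaving only c.
Row 2 already has {a, b, c, d, e, f} and column 3 already has {b, f}, so row 2, column 3 must be g.

g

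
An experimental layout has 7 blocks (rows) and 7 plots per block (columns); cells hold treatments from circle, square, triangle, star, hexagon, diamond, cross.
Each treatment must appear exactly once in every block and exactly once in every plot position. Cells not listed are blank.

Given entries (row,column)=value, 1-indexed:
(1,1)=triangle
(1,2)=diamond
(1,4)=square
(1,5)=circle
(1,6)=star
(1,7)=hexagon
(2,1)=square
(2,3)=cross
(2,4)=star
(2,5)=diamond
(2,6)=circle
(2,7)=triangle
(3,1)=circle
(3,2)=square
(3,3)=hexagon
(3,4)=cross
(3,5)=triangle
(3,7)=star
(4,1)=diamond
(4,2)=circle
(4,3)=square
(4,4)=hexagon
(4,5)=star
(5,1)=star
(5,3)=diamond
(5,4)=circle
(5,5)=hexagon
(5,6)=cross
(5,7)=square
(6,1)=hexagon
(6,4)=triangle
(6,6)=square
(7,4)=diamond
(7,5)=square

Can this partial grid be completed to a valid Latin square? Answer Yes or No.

Block 1, plot 3: block 1 together with plot 3 already contain {circle, square, triangle, star, hexagon, diamond, cross} — every symbol — so nothing can go there. The grid has no valid completion.

No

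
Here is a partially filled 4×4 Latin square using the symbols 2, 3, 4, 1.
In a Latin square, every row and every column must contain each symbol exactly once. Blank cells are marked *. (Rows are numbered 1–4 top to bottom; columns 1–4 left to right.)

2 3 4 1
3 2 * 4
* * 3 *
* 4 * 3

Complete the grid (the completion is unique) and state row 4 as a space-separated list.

Row 4, column 1: row 4 has {3, 4} and column 1 has {2, 3}, leaving only 1.
Row 4, column 3: row 4 has {3, 4, 1} and column 3 has {3, 4}, leaving only 2.
So row 4 reads: 1 4 2 3.

1 4 2 3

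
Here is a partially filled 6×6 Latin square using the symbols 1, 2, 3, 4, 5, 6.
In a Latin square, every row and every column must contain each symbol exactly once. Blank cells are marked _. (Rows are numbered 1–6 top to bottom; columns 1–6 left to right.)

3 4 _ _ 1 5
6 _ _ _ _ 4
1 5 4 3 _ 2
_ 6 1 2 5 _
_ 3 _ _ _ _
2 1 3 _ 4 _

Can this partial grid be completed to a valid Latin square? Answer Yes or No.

Yes

No row or column among the givens repeats a symbol, and propagating forced cells runs into no contradiction.
One valid completion exists (for instance, 3 4 2 6 1 5 / 6 2 5 1 3 4 / 1 5 4 3 6 2 / 4 6 1 2 5 3 / 5 3 6 4 2 1 / 2 1 3 5 4 6).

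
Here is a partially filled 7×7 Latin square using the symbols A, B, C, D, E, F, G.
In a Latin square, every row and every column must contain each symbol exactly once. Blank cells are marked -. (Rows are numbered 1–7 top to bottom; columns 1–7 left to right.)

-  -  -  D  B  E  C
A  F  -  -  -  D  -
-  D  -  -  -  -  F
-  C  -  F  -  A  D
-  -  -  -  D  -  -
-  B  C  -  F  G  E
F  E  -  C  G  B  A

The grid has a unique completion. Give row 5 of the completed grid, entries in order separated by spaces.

C G A E D F B

Row 1, column 1: row 1 has {B, C, D, E} and column 1 has {A, F}, leaving only G.
Row 1, column 2: row 1 has {B, C, D, E, G} and column 2 has {B, C, D, E, F}, leaving only A.
Row 5, column 2: row 5 has {D} and column 2 has {A, B, C, D, E, F}, leaving only G.
Row 5, column 7: row 5 has {D, G} and column 7 has {A, C, D, E, F}, leaving only B.
Row 1, column 3: row 1 has {A, B, C, D, E, G} and column 3 has {C}, leaving only F.
Row 2, column 7: row 2 has {A, D, F} and column 7 has {A, B, C, D, E, F}, leaving only G.
Row 3, column 6: row 3 has {D, F} and column 6 has {A, B, D, E, G}, leaving only C.
Row 5, column 6: row 5 has {B, D, G} and column 6 has {A, B, C, D, E, G}, leaving only F.
Row 4, column 5: row 4 has {A, C, D, F} and column 5 has {B, D, F, G}, leaving only E.
Row 2, column 5: row 2 has {A, D, F, G} and column 5 has {B, D, E, F, G}, leaving only C.
Row 3, column 5: row 3 has {C, D, F} and column 5 has {B, C, D, E, F, G}, leaving only A.
Row 4, column 1: row 4 has {A, C, D, E, F} and column 1 has {A, F, G}, leaving only B.
Row 3, column 1: row 3 has {A, C, D, F} and column 1 has {A, B, F, G}, leaving only E.
Row 5, column 1: row 5 has {B, D, F, G} and column 1 has {A, B, E, F, G}, leaving only C.
Row 4, column 3: row 4 has {A, B, C, D, E, F} and column 3 has {C, F}, leaving only G.
Row 3, column 3: row 3 has {A, C, D, E, F} and column 3 has {C, F, G}, leaving only B.
Row 2, column 3: row 2 has {A, C, D, F, G} and column 3 has {B, C, F, G}, leaving only E.
Row 5, column 3: row 5 has {B, C, D, F, G} and column 3 has {B, C, E, F, G}, leaving only A.
Row 5, column 4: row 5 has {A, B, C, D, F, G} and column 4 has {C, D, F}, leaving only E.
So row 5 reads: C G A E D F B.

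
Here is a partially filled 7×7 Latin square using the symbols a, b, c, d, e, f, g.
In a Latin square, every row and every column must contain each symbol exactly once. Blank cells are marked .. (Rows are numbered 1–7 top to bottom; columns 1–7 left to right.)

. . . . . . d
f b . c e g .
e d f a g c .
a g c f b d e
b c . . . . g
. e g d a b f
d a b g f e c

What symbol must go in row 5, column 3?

a

Row 1, column 2: row 1 has {d} and column 2 has {a, b, c, d, e, g}, leaving only f.
Row 1, column 5: row 1 has {d, f} and column 5 has {a, b, e, f, g}, leaving only c.
Row 1, column 1: row 1 has {c, d, f} and column 1 has {a, b, d, e, f}, leaving only g.
Row 1, column 6: row 1 has {c, d, f, g} and column 6 has {b, c, d, e, g}, leaving only a.
Row 1, column 3: row 1 has {a, c, d, f, g} and column 3 has {b, c, f, g}, leaving only e.
Row 1, column 4: row 1 has {a, c, d, e, f, g} and column 4 has {a, c, d, f, g}, leaving only b.
Row 2, column 7: row 2 has {b, c, e, f, g} and column 7 has {c, d, e, f, g}, leaving only a.
Row 2, column 3: row 2 has {a, b, c, e, f, g} and column 3 has {b, c, e, f, g}, leaving only d.
Row 5 already has {b, c, g} and column 3 already has {b, c, d, e, f, g}, so row 5, column 3 must be a.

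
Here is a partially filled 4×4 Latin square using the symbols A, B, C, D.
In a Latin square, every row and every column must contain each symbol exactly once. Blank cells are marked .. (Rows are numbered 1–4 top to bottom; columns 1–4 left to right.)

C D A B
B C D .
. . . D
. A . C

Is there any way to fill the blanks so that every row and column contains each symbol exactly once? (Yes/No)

Yes

No row or column among the givens repeats a symbol, and propagating forced cells runs into no contradiction.
One valid completion exists (for instance, C D A B / B C D A / A B C D / D A B C).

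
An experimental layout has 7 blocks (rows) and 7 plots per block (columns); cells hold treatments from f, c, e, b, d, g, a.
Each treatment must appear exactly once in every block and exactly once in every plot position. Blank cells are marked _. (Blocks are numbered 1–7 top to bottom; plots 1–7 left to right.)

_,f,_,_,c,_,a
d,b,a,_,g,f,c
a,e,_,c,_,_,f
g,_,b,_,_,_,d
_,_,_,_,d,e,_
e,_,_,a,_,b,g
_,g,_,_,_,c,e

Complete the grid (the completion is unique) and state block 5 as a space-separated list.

Block 5, plot 7: block 5 has {e, d} and plot 7 has {f, c, e, d, g, a}, leaving only b.
Block 1, plot 1: block 1 has {f, c, a} and plot 1 has {e, d, g, a}, leaving only b.
Block 2, plot 4: block 2 has {f, c, b, d, g, a} and plot 4 has {c, a}, leaving only e.
Block 3, plot 5: block 3 has {f, c, e, a} and plot 5 has {c, d, g}, leaving only b.
Block 4, plot 4: block 4 has {b, d, g} and plot 4 has {c, e, a}, leaving only f.
Block 5, plot 4: block 5 has {e, b, d} and plot 4 has {f, c, e, a}, leaving only g.
Block 1, plot 4: block 1 has {f, c, b, a} and plot 4 has {f, c, e, g, a}, leaving only d.
Block 1, plot 6: block 1 has {f, c, b, d, a} and plot 6 has {f, c, e, b}, leaving only g.
Block 1, plot 3: block 1 has {f, c, b, d, g, a} and plot 3 has {b, a}, leaving only e.
Block 3, plot 6: block 3 has {f, c, e, b, a} and plot 6 has {f, c, e, b, g}, leaving only d.
Block 3, plot 3: block 3 has {f, c, e, b, d, a} and plot 3 has {e, b, a}, leaving only g.
Block 4, plot 6: block 4 has {f, b, d, g} and plot 6 has {f, c, e, b, d, g}, leaving only a.
Block 4, plot 2: block 4 has {f, b, d, g, a} and plot 2 has {f, e, b, g}, leaving only c.
Block 5, plot 2: block 5 has {e, b, d, g} and plot 2 has {f, c, e, b, g}, leaving only a.
Block 4, plot 5: block 4 has {f, c, b, d, g, a} and plot 5 has {c, b, d, g}, leaving only e.
Block 6, plot 2: block 6 has {e, b, g, a} and plot 2 has {f, c, e, b, g, a}, leaving only d.
Block 6, plot 5: block 6 has {e, b, d, g, a} and plot 5 has {c, e, b, d, g}, leaving only f.
Block 6, plot 3: block 6 has {f, e, b, d, g, a} and plot 3 has {e, b, g, a}, leaving only c.
Block 5, plot 3: block 5 has {e, b, d, g, a} and plot 3 has {c, e, b, g, a}, leaving only f.
Block 5, plot 1: block 5 has {f, e, b, d, g, a} and plot 1 has {e, b, d, g, a}, leaving only c.
So block 5 reads: c a f g d e b.

c a f g d e b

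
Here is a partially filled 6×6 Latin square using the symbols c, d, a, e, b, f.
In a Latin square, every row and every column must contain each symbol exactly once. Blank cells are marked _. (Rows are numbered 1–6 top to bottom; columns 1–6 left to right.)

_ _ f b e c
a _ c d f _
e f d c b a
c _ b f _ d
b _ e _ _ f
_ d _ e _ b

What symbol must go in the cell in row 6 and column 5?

c

Row 1, column 1: row 1 has {c, e, b, f} and column 1 has {c, a, e, b}, leaving only d.
Row 1, column 2: row 1 has {c, d, e, b, f} and column 2 has {d, f}, leaving only a.
Row 2, column 6: row 2 has {c, d, a, f} and column 6 has {c, d, a, b, f}, leaving only e.
Row 2, column 2: row 2 has {c, d, a, e, f} and column 2 has {d, a, f}, leaving only b.
Row 4, column 2: row 4 has {c, d, b, f} and column 2 has {d, a, b, f}, leaving only e.
Row 4, column 5: row 4 has {c, d, e, b, f} and column 5 has {e, b, f}, leaving only a.
Row 6 already has {d, e, b} and column 5 already has {a, e, b, f}, so row 6, column 5 must be c.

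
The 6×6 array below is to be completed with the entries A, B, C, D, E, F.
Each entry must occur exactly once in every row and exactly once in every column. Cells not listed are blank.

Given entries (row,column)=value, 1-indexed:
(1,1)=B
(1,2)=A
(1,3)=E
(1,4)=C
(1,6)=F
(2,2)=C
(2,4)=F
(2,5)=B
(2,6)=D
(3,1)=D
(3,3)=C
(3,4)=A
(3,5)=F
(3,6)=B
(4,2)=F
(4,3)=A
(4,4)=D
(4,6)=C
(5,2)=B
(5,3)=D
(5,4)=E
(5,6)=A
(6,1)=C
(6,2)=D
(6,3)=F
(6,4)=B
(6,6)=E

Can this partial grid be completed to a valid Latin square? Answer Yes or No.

No

Row 2, column 3: row 2 together with column 3 already contain {A, B, C, D, E, F} — every symbol — so nothing can go there. The grid has no valid completion.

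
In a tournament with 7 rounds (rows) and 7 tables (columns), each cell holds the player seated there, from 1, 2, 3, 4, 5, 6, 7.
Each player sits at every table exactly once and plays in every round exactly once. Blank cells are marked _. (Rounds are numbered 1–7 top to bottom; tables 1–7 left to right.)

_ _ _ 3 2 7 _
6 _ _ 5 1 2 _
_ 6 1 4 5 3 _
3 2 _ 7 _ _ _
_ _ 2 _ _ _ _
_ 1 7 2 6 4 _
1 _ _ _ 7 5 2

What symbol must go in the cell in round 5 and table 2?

4

Round 3, table 7: round 3 has {1, 3, 4, 5, 6} and table 7 has {2}, leaving only 7.
Round 3, table 1: round 3 has {1, 3, 4, 5, 6, 7} and table 1 has {1, 3, 6}, leaving only 2.
Round 4, table 5: round 4 has {2, 3, 7} and table 5 has {1, 2, 5, 6, 7}, leaving only 4.
Round 5, table 5: round 5 has {2} and table 5 has {1, 2, 4, 5, 6, 7}, leaving only 3.
Round 6, table 1: round 6 has {1, 2, 4, 6, 7} and table 1 has {1, 2, 3, 6}, leaving only 5.
Round 1, table 1: round 1 has {2, 3, 7} and table 1 has {1, 2, 3, 5, 6}, leaving only 4.
Round 1, table 2: round 1 has {2, 3, 4, 7} and table 2 has {1, 2, 6}, leaving only 5.
Round 1, table 3: round 1 has {2, 3, 4, 5, 7} and table 3 has {1, 2, 7}, leaving only 6.
Round 1, table 7: round 1 has {2, 3, 4, 5, 6, 7} and table 7 has {2, 7}, leaving only 1.
Round 4, table 3: round 4 has {2, 3, 4, 7} and table 3 has {1, 2, 6, 7}, leaving only 5.
Round 4, table 7: round 4 has {2, 3, 4, 5, 7} and table 7 has {1, 2, 7}, leaving only 6.
Round 4, table 6: round 4 has {2, 3, 4, 5, 6, 7} and table 6 has {2, 3, 4, 5, 7}, leaving only 1.
Round 5, table 1: round 5 has {2, 3} and table 1 has {1, 2, 3, 4, 5, 6}, leaving only 7.
Round 5 already has {2, 3, 7} and table 2 already has {1, 2, 5, 6}, so round 5, table 2 must be 4.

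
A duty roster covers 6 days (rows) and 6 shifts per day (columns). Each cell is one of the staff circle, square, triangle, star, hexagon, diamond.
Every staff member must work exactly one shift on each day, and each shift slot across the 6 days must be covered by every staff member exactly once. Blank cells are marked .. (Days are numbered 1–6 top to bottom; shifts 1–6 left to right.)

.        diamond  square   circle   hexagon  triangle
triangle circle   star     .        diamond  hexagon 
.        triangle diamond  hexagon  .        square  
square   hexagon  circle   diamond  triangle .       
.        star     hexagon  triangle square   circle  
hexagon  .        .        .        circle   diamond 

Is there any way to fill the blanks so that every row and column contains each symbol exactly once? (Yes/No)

No day or shift among the givens repeats a symbol, and propagating forced cells runs into no contradiction.
One valid completion exists (for instance, star diamond square circle hexagon triangle / triangle circle star square diamond hexagon / circle triangle diamond hexagon star square / square hexagon circle diamond triangle star / diamond star hexagon triangle square circle / hexagon square triangle star circle diamond).

Yes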